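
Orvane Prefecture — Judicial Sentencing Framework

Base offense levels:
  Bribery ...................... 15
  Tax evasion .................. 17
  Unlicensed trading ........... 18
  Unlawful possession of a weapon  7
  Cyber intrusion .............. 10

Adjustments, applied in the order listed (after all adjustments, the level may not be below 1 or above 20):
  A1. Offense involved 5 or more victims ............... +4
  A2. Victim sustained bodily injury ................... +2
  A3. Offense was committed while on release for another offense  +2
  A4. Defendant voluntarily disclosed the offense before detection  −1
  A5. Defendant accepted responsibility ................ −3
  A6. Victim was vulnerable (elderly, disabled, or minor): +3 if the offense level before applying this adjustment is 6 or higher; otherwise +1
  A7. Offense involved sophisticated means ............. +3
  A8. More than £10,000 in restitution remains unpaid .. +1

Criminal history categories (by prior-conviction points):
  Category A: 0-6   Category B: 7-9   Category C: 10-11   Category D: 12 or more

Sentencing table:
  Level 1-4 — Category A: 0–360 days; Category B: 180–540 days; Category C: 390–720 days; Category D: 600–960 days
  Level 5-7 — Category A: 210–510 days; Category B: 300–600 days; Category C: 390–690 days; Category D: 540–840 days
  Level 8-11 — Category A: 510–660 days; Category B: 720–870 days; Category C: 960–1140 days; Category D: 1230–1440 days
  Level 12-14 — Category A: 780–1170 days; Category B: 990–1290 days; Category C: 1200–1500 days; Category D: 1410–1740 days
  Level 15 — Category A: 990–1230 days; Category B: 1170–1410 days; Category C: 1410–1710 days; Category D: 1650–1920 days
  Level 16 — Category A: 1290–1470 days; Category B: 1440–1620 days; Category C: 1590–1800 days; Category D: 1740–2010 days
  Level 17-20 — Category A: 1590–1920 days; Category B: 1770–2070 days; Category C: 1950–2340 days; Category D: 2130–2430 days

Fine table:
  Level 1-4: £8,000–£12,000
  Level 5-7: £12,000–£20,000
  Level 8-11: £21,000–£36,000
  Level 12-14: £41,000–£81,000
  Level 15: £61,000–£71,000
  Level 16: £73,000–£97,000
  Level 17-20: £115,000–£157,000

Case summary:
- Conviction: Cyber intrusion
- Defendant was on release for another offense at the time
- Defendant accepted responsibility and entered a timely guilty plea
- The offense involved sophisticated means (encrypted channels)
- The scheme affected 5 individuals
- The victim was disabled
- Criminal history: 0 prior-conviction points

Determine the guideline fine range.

£115,000–£157,000

Base offense level for cyber intrusion: 10.
A1 applies: 10 + 4 = 14.
A2 does not apply.
A3 applies: 14 + 2 = 16.
A4 does not apply.
A5 applies: 16 − 3 = 13.
A6 applies (level before this adjustment is 13 ≥ 6, so +3): 13 + 3 = 16.
A7 applies: 16 + 3 = 19.
Final offense level: 19.
Level 19 falls in the 17-20 band.
Fine table: Level 17-20 → £115,000–£157,000.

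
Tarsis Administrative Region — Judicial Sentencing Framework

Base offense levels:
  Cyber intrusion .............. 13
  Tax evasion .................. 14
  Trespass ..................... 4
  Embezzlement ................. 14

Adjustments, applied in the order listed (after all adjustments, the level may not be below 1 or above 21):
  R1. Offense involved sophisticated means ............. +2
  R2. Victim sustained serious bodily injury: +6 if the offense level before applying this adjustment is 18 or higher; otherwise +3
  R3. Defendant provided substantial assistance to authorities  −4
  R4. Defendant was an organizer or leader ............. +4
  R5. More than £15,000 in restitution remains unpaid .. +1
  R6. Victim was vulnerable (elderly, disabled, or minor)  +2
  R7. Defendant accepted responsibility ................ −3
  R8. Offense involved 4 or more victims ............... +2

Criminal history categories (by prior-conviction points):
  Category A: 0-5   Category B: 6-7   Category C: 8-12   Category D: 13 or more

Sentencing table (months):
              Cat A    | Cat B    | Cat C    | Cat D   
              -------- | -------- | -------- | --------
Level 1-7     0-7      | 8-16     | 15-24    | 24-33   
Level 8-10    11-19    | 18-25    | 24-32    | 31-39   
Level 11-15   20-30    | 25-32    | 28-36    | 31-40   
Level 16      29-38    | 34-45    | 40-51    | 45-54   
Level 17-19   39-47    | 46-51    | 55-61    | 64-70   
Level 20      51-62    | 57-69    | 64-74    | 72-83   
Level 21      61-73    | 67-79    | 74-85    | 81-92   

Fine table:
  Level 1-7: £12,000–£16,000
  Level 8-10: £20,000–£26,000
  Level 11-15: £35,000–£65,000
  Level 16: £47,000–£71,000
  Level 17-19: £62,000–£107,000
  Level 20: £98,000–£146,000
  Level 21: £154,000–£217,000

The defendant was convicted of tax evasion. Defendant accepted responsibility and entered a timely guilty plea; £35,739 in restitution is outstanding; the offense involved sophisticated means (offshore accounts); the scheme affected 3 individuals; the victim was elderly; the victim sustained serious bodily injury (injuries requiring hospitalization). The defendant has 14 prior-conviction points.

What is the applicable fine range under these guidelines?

Base offense level for tax evasion: 14.
R1 applies: 14 + 2 = 16.
R2 applies (level before this adjustment is 16 < 18, so +3): 16 + 3 = 19.
R3 does not apply.
R5 applies: 19 + 1 = 20.
R6 applies: 20 + 2 = 22.
R7 applies: 22 − 3 = 19.
R8 does not apply.
Final offense level: 19.
Level 19 falls in the 17-19 band.
Fine table: Level 17-19 → £62,000–£107,000.

£62,000–£107,000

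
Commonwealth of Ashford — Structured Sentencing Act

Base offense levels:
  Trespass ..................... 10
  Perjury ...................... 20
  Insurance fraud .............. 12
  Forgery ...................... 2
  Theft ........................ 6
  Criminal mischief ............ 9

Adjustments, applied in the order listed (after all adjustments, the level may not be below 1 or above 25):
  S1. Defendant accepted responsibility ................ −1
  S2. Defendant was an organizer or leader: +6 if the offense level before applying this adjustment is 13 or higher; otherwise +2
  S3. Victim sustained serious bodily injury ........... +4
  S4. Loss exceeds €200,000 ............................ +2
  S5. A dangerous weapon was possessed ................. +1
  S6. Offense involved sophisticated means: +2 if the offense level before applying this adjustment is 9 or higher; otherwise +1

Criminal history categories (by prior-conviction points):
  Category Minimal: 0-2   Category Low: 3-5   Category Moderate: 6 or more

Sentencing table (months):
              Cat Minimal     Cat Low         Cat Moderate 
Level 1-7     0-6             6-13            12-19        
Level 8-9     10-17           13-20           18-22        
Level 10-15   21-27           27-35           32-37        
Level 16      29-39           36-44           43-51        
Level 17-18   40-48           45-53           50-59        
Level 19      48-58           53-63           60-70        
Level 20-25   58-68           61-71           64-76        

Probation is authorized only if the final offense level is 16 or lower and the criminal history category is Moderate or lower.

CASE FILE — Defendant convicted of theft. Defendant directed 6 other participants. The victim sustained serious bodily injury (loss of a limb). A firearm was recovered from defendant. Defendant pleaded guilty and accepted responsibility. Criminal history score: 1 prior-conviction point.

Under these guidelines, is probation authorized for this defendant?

Yes

Base offense level for theft: 6.
S1 applies: 6 − 1 = 5.
S2 applies (level before this adjustment is 5 < 13, so +2): 5 + 2 = 7.
S3 applies: 7 + 4 = 11.
S4 does not apply.
S5 applies: 11 + 1 = 12.
Final offense level: 12.
Criminal history: 1 prior point → Category Minimal (0-2).
Level 12 falls in the 10-15 band.
Grid: Level 10-15 × Category Minimal = 21-27 months.
Probation check: level 12 ≤ 16 and category Minimal ≤ Moderate → eligible.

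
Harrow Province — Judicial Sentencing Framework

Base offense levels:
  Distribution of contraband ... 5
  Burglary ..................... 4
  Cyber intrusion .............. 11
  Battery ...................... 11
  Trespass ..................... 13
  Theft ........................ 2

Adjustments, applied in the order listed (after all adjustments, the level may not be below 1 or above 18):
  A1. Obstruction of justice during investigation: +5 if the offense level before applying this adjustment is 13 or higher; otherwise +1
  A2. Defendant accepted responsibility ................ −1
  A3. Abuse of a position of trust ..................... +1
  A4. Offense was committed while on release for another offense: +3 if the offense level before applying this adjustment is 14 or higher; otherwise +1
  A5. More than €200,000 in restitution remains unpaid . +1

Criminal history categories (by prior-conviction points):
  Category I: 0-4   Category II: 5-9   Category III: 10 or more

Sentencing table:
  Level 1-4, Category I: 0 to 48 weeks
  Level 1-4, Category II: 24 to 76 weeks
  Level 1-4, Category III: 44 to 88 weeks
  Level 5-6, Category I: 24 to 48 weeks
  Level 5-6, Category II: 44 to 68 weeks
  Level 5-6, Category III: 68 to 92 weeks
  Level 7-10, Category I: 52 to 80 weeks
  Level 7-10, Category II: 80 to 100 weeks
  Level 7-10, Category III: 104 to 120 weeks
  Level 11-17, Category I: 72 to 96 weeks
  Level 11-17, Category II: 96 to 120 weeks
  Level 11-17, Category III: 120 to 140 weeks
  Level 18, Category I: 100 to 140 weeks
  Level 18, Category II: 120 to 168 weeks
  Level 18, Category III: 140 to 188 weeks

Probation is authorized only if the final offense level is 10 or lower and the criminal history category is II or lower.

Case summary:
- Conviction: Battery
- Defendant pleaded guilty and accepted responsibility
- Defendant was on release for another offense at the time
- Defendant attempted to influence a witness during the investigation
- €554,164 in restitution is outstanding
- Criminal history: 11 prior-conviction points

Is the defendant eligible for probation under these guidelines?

No

Base offense level for battery: 11.
A1 applies (level before this adjustment is 11 < 13, so +1): 11 + 1 = 12.
A2 applies: 12 − 1 = 11.
A3 does not apply.
A4 applies (level before this adjustment is 11 < 14, so +1): 11 + 1 = 12.
A5 applies: 12 + 1 = 13.
Final offense level: 13.
Criminal history: 11 prior points → Category III (10+).
Level 13 falls in the 11-17 band.
Grid: Level 11-17 × Category III = 120-140 weeks.
Probation check: level 13 > 10 and category III > II → not eligible.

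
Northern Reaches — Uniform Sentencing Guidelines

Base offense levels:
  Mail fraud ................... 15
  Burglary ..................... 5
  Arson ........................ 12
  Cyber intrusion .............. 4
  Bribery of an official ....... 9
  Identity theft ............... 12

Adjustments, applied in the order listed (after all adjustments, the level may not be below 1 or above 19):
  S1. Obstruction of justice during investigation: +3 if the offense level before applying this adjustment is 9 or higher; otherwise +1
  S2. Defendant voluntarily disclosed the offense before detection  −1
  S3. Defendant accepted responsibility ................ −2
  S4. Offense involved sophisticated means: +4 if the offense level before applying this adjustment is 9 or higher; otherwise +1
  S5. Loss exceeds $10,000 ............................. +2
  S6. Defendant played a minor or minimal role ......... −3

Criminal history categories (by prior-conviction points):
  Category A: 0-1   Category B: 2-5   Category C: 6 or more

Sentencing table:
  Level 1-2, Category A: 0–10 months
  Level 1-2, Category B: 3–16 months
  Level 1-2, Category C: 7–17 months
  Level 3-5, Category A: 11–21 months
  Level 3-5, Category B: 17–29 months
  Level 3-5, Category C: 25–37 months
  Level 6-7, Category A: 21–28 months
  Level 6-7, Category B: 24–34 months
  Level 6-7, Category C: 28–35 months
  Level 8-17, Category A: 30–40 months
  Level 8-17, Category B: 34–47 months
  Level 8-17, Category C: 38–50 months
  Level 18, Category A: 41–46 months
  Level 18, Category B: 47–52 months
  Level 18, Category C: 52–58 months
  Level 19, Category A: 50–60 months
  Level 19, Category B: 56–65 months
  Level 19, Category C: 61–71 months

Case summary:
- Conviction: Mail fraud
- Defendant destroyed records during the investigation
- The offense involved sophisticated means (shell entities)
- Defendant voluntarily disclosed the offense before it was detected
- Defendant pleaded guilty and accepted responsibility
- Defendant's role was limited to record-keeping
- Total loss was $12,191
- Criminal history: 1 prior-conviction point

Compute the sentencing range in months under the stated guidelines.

Base offense level for mail fraud: 15.
S1 applies (level before this adjustment is 15 ≥ 9, so +3): 15 + 3 = 18.
S2 applies: 18 − 1 = 17.
S3 applies: 17 − 2 = 15.
S4 applies (level before this adjustment is 15 ≥ 9, so +4): 15 + 4 = 19.
S5 applies: 19 + 2 = 21.
S6 applies: 21 − 3 = 18.
Final offense level: 18.
Criminal history: 1 prior point → Category A (0-1).
Level 18 falls in the 18 band.
Grid: Level 18 × Category A = 41-46 months.

41-46 months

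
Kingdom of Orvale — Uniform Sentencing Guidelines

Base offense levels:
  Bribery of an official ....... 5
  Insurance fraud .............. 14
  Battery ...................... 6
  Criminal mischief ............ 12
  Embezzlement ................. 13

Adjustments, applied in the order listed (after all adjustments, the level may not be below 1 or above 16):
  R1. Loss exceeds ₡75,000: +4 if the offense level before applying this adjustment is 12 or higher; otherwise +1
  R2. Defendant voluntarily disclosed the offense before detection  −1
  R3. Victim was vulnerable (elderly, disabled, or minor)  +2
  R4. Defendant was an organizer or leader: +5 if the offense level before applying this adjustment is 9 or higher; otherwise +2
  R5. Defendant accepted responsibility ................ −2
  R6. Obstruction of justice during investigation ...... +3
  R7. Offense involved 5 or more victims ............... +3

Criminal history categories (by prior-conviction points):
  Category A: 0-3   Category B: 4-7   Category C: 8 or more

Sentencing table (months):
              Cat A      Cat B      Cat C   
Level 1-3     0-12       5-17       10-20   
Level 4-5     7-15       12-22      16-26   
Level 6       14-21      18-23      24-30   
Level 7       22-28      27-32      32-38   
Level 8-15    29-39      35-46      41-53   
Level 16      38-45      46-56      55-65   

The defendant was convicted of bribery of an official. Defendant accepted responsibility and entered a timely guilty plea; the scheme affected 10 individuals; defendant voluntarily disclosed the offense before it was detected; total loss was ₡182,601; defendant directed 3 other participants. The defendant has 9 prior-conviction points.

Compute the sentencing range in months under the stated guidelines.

41-53 months

Base offense level for bribery of an official: 5.
R1 applies (level before this adjustment is 5 < 12, so +1): 5 + 1 = 6.
R2 applies: 6 − 1 = 5.
R4 applies (level before this adjustment is 5 < 9, so +2): 5 + 2 = 7.
R5 applies: 7 − 2 = 5.
R7 applies: 5 + 3 = 8.
Final offense level: 8.
Criminal history: 9 prior points → Category C (8+).
Level 8 falls in the 8-15 band.
Grid: Level 8-15 × Category C = 41-53 months.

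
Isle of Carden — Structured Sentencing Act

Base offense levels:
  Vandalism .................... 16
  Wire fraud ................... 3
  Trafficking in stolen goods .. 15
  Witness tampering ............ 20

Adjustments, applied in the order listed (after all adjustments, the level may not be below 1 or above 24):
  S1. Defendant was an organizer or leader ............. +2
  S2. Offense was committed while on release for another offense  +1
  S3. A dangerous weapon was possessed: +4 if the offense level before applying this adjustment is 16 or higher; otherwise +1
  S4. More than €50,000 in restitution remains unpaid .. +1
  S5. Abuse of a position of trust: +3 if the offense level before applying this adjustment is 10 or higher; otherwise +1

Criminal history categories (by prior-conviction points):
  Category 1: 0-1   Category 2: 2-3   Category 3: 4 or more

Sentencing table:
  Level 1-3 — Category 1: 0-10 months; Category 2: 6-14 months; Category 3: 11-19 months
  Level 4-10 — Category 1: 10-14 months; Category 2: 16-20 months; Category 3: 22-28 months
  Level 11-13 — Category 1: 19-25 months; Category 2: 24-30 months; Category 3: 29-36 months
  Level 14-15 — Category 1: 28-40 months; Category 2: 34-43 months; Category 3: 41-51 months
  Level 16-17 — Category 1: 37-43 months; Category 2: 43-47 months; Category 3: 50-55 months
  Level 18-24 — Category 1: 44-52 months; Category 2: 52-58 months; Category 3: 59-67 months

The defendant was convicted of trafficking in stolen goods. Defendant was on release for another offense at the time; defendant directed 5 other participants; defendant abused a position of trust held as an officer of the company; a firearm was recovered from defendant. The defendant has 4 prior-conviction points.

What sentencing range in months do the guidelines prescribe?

Base offense level for trafficking in stolen goods: 15.
S1 applies: 15 + 2 = 17.
S2 applies: 17 + 1 = 18.
S3 applies (level before this adjustment is 18 ≥ 16, so +4): 18 + 4 = 22.
S4 does not apply.
S5 applies (level before this adjustment is 22 ≥ 10, so +3): 22 + 3 = 25.
Level 25 exceeds the maximum of 24; capped at 24.
Final offense level: 24.
Criminal history: 4 prior points → Category 3 (4+).
Level 24 falls in the 18-24 band.
Grid: Level 18-24 × Category 3 = 59-67 months.

59-67 months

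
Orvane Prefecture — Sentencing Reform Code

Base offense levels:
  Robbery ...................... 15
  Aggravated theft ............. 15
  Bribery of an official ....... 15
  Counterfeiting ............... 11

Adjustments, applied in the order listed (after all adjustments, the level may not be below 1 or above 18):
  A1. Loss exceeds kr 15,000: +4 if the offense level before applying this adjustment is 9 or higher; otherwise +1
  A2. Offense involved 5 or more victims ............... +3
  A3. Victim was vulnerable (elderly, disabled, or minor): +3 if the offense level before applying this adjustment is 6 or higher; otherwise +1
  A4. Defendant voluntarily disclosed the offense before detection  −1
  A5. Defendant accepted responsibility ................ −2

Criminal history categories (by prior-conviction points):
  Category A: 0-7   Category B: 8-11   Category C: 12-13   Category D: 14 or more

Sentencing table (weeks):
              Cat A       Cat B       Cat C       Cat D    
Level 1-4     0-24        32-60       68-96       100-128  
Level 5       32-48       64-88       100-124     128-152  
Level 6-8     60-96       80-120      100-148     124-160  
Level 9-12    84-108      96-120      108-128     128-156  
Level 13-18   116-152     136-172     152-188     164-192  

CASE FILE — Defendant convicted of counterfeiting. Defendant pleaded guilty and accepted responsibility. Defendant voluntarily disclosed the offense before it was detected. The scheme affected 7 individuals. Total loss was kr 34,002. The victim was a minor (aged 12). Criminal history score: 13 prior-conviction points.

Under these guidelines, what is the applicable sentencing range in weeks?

Base offense level for counterfeiting: 11.
A1 applies (level before this adjustment is 11 ≥ 9, so +4): 11 + 4 = 15.
A2 applies: 15 + 3 = 18.
A3 applies (level before this adjustment is 18 ≥ 6, so +3): 18 + 3 = 21.
A4 applies: 21 − 1 = 20.
A5 applies: 20 − 2 = 18.
Final offense level: 18.
Criminal history: 13 prior points → Category C (12-13).
Level 18 falls in the 13-18 band.
Grid: Level 13-18 × Category C = 152-188 weeks.

152-188 weeks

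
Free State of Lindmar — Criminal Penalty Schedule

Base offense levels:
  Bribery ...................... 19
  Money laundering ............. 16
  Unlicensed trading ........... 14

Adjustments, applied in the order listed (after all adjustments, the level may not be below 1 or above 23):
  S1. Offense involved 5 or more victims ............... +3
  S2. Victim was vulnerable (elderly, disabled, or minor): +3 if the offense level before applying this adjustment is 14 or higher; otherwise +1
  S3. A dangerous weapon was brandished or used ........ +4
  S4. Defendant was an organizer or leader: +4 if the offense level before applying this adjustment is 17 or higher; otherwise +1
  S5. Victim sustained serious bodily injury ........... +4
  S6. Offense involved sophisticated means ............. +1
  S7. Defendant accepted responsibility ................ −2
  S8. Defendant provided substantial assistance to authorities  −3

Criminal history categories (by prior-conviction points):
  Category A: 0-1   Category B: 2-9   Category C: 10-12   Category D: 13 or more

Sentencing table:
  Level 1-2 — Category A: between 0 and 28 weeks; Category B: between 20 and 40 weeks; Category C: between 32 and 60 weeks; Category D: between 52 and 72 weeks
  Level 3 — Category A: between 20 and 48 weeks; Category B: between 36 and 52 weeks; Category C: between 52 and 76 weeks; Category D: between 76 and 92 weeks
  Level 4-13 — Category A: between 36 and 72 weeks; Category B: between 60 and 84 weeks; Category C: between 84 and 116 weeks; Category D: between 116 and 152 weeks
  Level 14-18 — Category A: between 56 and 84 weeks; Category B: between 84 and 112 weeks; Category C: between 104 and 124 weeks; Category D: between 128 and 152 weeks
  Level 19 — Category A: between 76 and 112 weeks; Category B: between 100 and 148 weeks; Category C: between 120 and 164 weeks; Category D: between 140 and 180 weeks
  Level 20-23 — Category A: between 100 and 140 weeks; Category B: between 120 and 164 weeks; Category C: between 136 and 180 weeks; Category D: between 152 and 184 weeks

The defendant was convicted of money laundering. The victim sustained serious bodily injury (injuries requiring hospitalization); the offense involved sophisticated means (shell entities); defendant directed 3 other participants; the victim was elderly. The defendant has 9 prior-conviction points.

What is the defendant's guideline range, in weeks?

120-164 weeks

Base offense level for money laundering: 16.
S2 applies (level before this adjustment is 16 ≥ 14, so +3): 16 + 3 = 19.
S4 applies (level before this adjustment is 19 ≥ 17, so +4): 19 + 4 = 23.
S5 applies: 23 + 4 = 27.
S6 applies: 27 + 1 = 28.
S7 does not apply.
Level 28 exceeds the maximum of 23; capped at 23.
Final offense level: 23.
Criminal history: 9 prior points → Category B (2-9).
Level 23 falls in the 20-23 band.
Grid: Level 20-23 × Category B = 120-164 weeks.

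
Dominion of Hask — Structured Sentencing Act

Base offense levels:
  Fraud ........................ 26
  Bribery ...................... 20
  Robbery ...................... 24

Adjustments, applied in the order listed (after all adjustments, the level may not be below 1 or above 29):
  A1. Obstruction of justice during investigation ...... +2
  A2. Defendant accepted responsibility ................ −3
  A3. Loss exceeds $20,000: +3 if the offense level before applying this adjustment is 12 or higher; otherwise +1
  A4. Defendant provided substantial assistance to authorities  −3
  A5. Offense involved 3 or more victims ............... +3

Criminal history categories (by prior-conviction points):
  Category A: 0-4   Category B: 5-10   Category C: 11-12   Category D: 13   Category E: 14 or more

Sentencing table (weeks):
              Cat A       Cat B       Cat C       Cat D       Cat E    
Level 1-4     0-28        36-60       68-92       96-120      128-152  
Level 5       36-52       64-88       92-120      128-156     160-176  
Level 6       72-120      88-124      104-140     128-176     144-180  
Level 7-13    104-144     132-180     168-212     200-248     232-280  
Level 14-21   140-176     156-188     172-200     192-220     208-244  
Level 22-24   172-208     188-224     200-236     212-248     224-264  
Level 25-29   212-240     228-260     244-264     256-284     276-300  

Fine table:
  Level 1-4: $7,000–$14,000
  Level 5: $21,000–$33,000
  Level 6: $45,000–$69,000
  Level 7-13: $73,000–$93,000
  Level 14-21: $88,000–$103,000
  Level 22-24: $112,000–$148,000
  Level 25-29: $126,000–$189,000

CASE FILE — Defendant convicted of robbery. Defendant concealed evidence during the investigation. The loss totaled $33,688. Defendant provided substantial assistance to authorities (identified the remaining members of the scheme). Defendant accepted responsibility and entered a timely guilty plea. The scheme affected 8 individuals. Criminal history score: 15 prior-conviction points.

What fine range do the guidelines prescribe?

$126,000–$189,000

Base offense level for robbery: 24.
A1 applies: 24 + 2 = 26.
A2 applies: 26 − 3 = 23.
A3 applies (level before this adjustment is 23 ≥ 12, so +3): 23 + 3 = 26.
A4 applies: 26 − 3 = 23.
A5 applies: 23 + 3 = 26.
Final offense level: 26.
Level 26 falls in the 25-29 band.
Fine table: Level 25-29 → $126,000–$189,000.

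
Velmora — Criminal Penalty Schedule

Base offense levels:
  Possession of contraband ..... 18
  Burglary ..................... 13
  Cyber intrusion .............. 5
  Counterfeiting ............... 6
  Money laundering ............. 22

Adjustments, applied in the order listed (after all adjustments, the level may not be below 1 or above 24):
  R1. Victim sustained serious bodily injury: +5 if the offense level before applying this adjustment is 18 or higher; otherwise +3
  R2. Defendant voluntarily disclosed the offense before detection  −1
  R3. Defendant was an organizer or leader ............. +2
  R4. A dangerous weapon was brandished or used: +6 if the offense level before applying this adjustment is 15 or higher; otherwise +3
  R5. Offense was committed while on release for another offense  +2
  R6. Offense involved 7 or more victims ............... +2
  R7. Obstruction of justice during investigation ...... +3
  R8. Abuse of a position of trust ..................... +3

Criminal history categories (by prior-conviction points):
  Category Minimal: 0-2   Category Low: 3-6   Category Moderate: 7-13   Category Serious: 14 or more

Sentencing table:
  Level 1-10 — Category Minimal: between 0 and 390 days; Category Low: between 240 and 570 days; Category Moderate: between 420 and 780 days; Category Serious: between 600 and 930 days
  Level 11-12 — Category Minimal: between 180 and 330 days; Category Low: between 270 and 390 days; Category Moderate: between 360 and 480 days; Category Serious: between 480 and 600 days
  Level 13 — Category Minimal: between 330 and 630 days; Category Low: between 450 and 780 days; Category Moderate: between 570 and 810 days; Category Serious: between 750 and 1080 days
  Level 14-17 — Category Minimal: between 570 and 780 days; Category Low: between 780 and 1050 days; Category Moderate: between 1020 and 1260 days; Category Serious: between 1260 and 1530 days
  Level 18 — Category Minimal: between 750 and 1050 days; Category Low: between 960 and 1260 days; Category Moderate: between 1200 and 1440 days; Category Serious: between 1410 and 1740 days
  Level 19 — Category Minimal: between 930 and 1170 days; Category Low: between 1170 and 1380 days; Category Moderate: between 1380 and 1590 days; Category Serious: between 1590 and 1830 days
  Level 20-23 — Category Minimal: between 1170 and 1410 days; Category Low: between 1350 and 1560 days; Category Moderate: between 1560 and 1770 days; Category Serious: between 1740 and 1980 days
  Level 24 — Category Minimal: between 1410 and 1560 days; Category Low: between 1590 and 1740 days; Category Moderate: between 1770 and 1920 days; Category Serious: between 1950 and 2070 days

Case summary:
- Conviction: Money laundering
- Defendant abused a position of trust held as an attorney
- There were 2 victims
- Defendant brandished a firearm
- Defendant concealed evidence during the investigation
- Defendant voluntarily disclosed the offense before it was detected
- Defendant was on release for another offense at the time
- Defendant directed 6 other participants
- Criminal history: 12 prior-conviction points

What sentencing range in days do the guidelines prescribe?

1770-1920 days

Base offense level for money laundering: 22.
R2 applies: 22 − 1 = 21.
R3 applies: 21 + 2 = 23.
R4 applies (level before this adjustment is 23 ≥ 15, so +6): 23 + 6 = 29.
R5 applies: 29 + 2 = 31.
R7 applies: 31 + 3 = 34.
R8 applies: 34 + 3 = 37.
Level 37 exceeds the maximum of 24; capped at 24.
Final offense level: 24.
Criminal history: 12 prior points → Category Moderate (7-13).
Level 24 falls in the 24 band.
Grid: Level 24 × Category Moderate = 1770-1920 days.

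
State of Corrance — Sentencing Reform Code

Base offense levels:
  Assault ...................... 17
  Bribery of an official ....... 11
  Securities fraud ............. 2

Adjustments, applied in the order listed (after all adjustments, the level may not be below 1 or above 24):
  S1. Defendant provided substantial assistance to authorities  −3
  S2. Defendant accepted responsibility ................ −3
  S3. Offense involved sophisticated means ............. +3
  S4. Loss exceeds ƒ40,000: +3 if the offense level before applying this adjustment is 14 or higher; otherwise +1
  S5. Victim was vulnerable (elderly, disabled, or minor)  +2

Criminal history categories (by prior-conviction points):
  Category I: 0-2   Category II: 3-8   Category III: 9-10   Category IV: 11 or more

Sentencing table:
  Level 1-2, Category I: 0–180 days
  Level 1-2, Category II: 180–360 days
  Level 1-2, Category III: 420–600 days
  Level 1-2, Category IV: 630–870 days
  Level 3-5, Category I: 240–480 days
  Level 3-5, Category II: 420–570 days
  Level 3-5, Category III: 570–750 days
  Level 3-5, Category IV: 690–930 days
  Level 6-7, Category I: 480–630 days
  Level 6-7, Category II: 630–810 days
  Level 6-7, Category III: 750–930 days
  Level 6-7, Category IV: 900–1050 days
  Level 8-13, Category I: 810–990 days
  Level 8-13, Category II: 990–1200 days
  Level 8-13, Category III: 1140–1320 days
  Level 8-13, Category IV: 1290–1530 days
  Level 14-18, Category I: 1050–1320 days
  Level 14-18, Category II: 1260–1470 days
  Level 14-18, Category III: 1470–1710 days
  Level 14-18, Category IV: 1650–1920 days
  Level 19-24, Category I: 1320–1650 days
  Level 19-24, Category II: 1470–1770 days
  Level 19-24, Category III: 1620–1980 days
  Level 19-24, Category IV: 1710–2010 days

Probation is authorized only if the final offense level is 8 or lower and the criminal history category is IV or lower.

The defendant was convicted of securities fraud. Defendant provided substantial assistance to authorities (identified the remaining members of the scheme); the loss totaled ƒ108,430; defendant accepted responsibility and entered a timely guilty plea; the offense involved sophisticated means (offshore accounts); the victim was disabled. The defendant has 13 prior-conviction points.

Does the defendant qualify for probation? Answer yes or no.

Base offense level for securities fraud: 2.
S1 applies: 2 − 3 = -1.
S2 applies: -1 − 3 = -4.
S3 applies: -4 + 3 = -1.
S4 applies (level before this adjustment is -1 < 14, so +1): -1 + 1 = 0.
S5 applies: 0 + 2 = 2.
Final offense level: 2.
Criminal history: 13 prior points → Category IV (11+).
Level 2 falls in the 1-2 band.
Grid: Level 1-2 × Category IV = 630-870 days.
Probation check: level 2 ≤ 8 and category IV ≤ IV → eligible.

Yes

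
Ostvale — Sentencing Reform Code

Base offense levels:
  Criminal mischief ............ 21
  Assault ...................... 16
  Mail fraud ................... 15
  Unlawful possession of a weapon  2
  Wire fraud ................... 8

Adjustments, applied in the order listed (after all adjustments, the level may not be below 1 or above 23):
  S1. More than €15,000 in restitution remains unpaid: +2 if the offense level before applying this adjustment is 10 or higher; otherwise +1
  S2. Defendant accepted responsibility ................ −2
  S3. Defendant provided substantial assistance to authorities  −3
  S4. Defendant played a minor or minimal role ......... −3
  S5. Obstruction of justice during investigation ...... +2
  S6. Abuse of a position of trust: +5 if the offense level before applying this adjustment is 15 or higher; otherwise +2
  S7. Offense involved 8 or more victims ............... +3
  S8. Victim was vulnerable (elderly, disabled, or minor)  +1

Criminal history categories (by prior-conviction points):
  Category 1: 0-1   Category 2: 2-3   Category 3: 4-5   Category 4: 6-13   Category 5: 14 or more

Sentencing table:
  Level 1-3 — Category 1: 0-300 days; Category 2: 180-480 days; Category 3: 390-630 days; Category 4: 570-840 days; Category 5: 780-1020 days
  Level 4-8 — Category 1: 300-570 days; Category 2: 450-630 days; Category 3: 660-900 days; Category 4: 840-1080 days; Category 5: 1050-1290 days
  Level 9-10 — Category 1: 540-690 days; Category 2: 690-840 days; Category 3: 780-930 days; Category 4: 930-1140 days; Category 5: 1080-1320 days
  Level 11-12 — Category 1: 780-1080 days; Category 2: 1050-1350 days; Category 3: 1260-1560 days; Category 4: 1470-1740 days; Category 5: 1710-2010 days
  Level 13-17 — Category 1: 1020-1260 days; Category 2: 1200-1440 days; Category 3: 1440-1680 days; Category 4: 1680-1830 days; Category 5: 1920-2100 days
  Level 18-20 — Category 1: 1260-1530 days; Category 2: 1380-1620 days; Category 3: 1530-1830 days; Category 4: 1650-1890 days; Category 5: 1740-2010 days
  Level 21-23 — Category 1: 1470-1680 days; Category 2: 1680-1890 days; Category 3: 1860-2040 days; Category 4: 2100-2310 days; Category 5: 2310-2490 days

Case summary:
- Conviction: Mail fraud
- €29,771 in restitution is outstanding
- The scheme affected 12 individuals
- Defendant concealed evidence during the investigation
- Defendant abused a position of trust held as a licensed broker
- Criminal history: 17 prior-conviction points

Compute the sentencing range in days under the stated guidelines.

Base offense level for mail fraud: 15.
S1 applies (level before this adjustment is 15 ≥ 10, so +2): 15 + 2 = 17.
S3 does not apply.
S4 does not apply.
S5 applies: 17 + 2 = 19.
S6 applies (level before this adjustment is 19 ≥ 15, so +5): 19 + 5 = 24.
S7 applies: 24 + 3 = 27.
S8 does not apply.
Level 27 exceeds the maximum of 23; capped at 23.
Final offense level: 23.
Criminal history: 17 prior points → Category 5 (14+).
Level 23 falls in the 21-23 band.
Grid: Level 21-23 × Category 5 = 2310-2490 days.

2310-2490 days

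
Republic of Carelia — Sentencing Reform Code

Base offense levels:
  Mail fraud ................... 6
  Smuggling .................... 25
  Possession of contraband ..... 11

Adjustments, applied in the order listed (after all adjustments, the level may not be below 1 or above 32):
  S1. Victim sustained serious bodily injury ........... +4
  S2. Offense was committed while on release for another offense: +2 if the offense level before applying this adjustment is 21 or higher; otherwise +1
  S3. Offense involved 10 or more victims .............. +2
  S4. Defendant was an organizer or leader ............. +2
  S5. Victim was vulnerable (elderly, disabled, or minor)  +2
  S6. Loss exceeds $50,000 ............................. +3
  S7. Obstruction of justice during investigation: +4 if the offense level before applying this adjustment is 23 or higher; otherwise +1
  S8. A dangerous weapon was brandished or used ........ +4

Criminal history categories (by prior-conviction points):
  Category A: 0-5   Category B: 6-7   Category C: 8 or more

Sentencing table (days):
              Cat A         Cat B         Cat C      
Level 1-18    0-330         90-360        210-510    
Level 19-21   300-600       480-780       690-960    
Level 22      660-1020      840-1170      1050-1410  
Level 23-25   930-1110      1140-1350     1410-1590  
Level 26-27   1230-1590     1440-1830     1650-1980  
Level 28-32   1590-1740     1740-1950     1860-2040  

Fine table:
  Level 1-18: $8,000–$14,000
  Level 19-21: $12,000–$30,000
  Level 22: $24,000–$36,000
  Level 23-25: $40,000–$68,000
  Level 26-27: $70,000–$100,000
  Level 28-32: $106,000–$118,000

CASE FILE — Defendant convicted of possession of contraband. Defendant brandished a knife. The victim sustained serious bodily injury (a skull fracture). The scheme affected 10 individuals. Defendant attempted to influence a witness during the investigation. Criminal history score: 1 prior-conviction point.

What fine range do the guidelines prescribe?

Base offense level for possession of contraband: 11.
S1 applies: 11 + 4 = 15.
S3 applies: 15 + 2 = 17.
S7 applies (level before this adjustment is 17 < 23, so +1): 17 + 1 = 18.
S8 applies: 18 + 4 = 22.
Final offense level: 22.
Level 22 falls in the 22 band.
Fine table: Level 22 → $24,000–$36,000.

$24,000–$36,000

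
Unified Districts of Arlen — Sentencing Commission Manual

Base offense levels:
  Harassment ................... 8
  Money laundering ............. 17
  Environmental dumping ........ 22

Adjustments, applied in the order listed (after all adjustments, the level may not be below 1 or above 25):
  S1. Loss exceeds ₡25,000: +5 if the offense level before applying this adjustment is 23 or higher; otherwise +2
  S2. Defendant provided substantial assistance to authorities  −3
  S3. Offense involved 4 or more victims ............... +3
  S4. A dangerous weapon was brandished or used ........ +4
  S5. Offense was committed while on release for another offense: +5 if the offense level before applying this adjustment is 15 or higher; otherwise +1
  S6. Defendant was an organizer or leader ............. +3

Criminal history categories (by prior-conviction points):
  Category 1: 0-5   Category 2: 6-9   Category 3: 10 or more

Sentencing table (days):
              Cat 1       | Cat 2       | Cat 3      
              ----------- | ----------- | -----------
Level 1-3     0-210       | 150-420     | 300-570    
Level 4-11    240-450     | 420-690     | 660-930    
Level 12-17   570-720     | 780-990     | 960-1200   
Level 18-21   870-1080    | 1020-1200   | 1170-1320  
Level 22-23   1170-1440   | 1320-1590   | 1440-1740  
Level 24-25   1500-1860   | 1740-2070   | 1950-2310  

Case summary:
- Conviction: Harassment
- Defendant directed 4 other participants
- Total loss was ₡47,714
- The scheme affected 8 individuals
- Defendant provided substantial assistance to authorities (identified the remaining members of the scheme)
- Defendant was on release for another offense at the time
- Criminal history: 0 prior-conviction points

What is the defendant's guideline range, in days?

Base offense level for harassment: 8.
S1 applies (level before this adjustment is 8 < 23, so +2): 8 + 2 = 10.
S2 applies: 10 − 3 = 7.
S3 applies: 7 + 3 = 10.
S4 does not apply.
S5 applies (level before this adjustment is 10 < 15, so +1): 10 + 1 = 11.
S6 applies: 11 + 3 = 14.
Final offense level: 14.
Criminal history: 0 prior points → Category 1 (0-5).
Level 14 falls in the 12-17 band.
Grid: Level 12-17 × Category 1 = 570-720 days.

570-720 days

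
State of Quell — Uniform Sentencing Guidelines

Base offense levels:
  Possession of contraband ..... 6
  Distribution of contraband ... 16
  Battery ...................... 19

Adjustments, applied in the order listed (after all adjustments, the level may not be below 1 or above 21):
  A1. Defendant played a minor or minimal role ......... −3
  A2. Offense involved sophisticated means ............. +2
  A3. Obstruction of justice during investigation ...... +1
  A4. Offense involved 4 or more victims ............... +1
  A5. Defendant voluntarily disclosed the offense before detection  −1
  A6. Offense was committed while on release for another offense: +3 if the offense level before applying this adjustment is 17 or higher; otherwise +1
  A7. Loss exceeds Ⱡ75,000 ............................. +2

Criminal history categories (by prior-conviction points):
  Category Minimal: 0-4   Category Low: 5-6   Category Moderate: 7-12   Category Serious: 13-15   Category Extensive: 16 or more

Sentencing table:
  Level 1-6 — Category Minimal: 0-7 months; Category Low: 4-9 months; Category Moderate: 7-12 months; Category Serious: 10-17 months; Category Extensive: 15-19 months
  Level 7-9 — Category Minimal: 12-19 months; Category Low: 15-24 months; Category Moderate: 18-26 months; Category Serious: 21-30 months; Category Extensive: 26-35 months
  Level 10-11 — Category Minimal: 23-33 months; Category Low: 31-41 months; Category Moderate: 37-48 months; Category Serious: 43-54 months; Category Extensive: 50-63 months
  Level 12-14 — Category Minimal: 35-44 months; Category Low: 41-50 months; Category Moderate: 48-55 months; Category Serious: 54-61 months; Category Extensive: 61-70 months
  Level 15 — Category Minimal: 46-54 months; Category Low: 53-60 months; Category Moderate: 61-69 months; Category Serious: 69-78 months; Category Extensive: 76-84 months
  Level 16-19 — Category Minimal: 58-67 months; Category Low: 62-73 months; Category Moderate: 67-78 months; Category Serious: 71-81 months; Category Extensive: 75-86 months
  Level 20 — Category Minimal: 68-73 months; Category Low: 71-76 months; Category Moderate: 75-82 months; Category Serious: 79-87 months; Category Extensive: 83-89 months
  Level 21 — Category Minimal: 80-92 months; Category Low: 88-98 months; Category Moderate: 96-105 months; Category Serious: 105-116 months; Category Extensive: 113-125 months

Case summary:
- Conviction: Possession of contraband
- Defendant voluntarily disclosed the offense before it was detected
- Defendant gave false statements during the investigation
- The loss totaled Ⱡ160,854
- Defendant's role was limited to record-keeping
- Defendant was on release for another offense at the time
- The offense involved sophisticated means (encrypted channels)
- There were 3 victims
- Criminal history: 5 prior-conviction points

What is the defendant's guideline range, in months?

15-24 months

Base offense level for possession of contraband: 6.
A1 applies: 6 − 3 = 3.
A2 applies: 3 + 2 = 5.
A3 applies: 5 + 1 = 6.
A4 does not apply.
A5 applies: 6 − 1 = 5.
A6 applies (level before this adjustment is 5 < 17, so +1): 5 + 1 = 6.
A7 applies: 6 + 2 = 8.
Final offense level: 8.
Criminal history: 5 prior points → Category Low (5-6).
Level 8 falls in the 7-9 band.
Grid: Level 7-9 × Category Low = 15-24 months.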